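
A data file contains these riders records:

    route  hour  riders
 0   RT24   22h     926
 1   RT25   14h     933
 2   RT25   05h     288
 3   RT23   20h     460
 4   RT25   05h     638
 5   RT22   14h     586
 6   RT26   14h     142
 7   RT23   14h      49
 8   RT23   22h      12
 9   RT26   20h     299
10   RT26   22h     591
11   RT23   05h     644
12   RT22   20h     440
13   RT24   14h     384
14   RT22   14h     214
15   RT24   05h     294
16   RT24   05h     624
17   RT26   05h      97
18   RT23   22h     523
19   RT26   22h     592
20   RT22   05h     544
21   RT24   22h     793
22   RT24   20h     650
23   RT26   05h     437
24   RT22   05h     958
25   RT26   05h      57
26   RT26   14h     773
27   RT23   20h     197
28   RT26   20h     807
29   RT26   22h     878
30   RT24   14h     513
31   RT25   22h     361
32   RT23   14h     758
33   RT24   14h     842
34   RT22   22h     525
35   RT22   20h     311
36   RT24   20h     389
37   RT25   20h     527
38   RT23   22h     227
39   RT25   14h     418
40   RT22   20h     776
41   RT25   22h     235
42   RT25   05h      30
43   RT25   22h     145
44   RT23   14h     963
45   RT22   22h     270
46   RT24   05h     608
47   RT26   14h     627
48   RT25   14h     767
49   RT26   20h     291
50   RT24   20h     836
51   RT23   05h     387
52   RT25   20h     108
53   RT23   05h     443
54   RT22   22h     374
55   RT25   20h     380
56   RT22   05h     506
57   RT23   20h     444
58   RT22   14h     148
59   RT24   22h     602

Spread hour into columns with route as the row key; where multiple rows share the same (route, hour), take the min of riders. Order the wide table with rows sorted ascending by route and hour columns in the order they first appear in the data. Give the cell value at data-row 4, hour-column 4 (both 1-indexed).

With rows sorted ascending by route, row 4 is route=RT25. hour columns in first-appearance order: 22h, 14h, 05h, 20h; column 4 is 20h.
Long rows with route=RT25, hour=20h: min(527, 108, 380) = 108.

108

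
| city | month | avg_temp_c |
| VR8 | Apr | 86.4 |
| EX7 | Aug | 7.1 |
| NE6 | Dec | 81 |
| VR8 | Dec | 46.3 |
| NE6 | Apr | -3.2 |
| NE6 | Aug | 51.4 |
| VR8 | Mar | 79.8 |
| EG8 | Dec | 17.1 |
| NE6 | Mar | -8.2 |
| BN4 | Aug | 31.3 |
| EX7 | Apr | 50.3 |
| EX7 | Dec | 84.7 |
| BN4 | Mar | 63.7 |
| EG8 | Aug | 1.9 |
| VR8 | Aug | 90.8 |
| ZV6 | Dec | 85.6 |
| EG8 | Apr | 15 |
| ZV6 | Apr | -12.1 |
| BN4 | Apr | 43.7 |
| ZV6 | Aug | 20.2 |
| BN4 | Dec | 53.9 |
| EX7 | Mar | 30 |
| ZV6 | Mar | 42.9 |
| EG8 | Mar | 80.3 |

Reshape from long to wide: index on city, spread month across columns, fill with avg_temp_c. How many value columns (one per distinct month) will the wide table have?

4

4 distinct month values: Aug, Dec, Mar, Apr.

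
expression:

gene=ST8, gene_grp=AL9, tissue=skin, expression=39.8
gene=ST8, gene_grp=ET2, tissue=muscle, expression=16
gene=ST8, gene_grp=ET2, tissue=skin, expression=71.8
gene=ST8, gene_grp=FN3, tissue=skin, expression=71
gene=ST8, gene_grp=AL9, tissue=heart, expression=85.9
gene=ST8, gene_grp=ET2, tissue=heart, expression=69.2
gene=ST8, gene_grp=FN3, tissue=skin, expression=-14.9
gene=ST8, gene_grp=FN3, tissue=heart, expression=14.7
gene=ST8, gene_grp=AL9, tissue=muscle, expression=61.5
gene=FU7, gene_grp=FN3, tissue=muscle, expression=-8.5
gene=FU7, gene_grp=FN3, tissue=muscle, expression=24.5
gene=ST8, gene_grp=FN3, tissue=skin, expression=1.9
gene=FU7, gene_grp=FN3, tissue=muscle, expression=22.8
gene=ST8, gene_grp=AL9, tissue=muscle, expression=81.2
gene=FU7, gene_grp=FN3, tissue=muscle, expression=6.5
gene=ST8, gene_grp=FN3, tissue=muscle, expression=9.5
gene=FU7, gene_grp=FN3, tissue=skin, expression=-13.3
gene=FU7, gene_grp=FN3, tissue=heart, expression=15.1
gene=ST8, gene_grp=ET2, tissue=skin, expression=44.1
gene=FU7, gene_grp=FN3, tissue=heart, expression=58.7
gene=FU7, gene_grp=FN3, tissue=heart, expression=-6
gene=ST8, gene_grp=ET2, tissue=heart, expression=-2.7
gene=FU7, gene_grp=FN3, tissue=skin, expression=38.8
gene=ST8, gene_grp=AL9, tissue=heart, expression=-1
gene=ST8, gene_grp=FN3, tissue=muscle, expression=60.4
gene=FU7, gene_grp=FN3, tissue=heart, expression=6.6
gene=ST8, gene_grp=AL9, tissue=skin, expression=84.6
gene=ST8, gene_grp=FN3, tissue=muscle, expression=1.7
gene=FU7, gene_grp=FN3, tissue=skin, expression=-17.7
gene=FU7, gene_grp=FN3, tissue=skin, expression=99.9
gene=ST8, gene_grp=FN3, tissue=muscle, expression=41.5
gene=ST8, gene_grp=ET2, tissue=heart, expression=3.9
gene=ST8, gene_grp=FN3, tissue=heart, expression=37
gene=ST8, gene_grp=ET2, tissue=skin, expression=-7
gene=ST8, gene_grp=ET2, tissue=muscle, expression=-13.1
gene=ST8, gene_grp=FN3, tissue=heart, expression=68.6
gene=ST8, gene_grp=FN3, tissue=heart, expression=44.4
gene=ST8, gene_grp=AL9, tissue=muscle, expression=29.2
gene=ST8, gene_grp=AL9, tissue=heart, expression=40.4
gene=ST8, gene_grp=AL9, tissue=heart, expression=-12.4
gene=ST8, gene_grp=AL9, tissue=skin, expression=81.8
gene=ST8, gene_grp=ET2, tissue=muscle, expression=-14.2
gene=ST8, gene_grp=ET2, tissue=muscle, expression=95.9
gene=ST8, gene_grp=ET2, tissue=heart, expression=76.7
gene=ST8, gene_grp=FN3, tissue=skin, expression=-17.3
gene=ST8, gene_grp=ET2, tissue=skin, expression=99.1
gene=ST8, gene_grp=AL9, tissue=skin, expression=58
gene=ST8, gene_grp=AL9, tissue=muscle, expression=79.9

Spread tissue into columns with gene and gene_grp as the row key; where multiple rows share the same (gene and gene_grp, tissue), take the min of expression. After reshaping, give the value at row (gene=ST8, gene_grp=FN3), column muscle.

1.7

Rows with gene=ST8, gene_grp=FN3 and tissue=muscle: expression values are 9.5, 60.4, 1.7, 41.5.
min(9.5, 60.4, 1.7, 41.5) = 1.7.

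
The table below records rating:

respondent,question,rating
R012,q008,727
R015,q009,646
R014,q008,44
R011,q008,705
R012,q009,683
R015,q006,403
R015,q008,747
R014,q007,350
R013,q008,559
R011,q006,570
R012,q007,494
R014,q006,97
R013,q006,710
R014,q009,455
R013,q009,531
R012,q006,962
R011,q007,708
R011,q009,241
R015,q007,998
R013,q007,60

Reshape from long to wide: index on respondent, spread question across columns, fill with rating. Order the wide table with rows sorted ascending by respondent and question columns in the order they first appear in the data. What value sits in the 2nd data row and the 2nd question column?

With rows sorted ascending by respondent, row 2 is respondent=R012. question columns in first-appearance order: q008, q009, q006, q007; column 2 is q009.
Long rows with respondent=R012, question=q009: rating = 683.

683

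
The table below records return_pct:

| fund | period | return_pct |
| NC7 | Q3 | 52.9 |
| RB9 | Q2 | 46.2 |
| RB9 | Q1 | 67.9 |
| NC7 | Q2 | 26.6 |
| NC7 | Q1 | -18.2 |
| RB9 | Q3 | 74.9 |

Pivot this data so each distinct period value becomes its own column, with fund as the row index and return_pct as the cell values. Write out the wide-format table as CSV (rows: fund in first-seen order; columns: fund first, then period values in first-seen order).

Columns: fund plus the 3 distinct period values (Q3, Q2, Q1).
For example, row NC7 column Q3 takes return_pct=52.9 from the long row (NC7, Q3).

fund,Q3,Q2,Q1
NC7,52.9,26.6,-18.2
RB9,74.9,46.2,67.9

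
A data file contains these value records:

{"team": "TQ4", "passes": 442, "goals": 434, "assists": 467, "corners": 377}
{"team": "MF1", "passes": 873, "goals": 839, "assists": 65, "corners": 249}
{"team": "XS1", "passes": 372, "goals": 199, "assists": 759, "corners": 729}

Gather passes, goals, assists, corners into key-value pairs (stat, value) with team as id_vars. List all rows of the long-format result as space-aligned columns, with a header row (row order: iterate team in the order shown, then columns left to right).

Each (team, column) pair becomes one row: 3 × 4 = 12 rows.
For example, (TQ4, passes) → value=442.

team  stat     value
TQ4   passes   442  
TQ4   goals    434  
TQ4   assists  467  
TQ4   corners  377  
MF1   passes   873  
MF1   goals    839  
MF1   assists  65   
MF1   corners  249  
XS1   passes   372  
XS1   goals    199  
XS1   assists  759  
XS1   corners  729  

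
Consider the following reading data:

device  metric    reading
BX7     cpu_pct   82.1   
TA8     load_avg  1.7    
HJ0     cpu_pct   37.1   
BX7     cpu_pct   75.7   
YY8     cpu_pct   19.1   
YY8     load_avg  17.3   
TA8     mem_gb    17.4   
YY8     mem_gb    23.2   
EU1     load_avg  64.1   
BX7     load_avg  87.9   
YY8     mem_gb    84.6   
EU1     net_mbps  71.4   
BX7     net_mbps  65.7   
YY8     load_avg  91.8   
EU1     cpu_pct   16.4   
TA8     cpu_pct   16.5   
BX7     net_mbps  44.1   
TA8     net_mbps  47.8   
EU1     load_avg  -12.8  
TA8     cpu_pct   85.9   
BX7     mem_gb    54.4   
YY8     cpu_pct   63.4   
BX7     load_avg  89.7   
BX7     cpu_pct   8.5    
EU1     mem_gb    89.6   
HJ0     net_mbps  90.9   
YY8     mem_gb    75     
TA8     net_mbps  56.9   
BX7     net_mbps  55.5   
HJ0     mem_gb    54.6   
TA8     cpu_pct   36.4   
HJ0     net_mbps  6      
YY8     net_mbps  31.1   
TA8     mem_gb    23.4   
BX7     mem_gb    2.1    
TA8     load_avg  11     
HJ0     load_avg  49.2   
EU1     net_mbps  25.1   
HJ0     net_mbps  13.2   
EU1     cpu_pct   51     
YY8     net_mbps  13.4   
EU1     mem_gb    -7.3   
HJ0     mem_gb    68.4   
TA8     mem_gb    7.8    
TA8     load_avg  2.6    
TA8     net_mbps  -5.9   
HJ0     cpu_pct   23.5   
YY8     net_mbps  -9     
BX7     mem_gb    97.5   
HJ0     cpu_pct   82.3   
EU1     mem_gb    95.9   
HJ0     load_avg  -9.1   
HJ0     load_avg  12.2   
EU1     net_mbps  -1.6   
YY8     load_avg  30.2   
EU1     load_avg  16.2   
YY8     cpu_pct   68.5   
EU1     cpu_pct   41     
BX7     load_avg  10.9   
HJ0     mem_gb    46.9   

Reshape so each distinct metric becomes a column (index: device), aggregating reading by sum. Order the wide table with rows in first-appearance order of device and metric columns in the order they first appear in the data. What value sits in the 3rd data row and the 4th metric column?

With rows in first-appearance order of device, row 3 is device=HJ0. metric columns in first-appearance order: cpu_pct, load_avg, mem_gb, net_mbps; column 4 is net_mbps.
Long rows with device=HJ0, metric=net_mbps: 90.9 + 6 + 13.2 = 110.1.

110.1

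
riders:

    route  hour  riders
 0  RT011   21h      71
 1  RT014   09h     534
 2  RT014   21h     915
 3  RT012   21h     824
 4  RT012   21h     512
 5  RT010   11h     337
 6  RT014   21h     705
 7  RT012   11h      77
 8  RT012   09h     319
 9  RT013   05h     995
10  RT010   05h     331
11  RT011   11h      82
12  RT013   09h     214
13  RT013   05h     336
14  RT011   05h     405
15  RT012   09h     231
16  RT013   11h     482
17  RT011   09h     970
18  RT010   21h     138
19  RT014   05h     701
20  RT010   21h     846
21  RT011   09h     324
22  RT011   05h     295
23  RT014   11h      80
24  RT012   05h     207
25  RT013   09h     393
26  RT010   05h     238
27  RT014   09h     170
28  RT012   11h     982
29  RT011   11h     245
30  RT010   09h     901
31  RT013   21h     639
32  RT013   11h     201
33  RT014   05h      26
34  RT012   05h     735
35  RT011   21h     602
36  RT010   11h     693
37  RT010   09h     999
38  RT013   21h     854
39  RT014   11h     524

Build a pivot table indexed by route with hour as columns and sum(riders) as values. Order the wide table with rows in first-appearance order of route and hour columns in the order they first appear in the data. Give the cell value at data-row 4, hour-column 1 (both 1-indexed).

With rows in first-appearance order of route, row 4 is route=RT010. hour columns in first-appearance order: 21h, 09h, 11h, 05h; column 1 is 21h.
Long rows with route=RT010, hour=21h: 138 + 846 = 984.

984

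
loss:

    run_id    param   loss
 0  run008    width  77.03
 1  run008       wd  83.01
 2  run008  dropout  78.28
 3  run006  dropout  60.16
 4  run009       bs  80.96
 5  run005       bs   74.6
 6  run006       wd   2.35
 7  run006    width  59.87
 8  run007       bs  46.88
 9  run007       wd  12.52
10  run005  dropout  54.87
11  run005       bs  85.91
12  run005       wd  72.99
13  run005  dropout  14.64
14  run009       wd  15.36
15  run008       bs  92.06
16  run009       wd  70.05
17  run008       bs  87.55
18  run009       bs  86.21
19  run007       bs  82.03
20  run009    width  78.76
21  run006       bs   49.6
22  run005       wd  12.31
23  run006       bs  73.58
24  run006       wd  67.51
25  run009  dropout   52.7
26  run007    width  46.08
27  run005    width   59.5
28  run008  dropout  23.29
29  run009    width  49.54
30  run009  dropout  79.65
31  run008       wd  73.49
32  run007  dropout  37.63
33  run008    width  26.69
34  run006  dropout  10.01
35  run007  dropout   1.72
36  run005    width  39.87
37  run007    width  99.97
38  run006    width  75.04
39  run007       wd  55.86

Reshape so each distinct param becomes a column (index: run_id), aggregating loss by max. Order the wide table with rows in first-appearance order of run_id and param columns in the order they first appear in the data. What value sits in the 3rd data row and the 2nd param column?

With rows in first-appearance order of run_id, row 3 is run_id=run009. param columns in first-appearance order: width, wd, dropout, bs; column 2 is wd.
Long rows with run_id=run009, param=wd: max(15.36, 70.05) = 70.05.

70.05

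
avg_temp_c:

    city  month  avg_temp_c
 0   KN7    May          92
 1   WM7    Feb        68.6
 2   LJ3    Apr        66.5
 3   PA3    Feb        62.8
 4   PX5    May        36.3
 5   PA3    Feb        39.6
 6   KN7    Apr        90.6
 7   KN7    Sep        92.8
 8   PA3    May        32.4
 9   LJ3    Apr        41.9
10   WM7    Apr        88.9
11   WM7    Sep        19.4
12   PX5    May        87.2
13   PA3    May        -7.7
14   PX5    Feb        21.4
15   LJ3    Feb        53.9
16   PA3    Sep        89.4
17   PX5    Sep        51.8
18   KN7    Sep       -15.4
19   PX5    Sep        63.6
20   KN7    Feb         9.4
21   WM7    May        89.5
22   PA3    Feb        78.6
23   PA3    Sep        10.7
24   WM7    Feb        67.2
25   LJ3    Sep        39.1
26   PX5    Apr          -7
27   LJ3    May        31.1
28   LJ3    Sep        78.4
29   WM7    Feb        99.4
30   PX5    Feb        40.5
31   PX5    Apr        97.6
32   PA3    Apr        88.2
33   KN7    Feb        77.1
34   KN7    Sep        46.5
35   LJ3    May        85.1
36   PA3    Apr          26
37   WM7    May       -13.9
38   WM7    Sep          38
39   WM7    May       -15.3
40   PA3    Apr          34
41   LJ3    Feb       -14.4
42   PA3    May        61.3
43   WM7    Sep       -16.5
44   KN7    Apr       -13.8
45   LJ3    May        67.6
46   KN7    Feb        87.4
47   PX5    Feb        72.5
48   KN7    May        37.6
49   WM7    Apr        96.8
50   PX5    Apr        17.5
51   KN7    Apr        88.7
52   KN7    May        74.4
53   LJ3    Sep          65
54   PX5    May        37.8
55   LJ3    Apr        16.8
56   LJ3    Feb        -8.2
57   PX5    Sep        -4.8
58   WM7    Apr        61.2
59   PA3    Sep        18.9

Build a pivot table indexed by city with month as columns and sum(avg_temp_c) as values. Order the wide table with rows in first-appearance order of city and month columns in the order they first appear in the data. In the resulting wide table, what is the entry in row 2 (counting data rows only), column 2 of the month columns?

235.2

With rows in first-appearance order of city, row 2 is city=WM7. month columns in first-appearance order: May, Feb, Apr, Sep; column 2 is Feb.
Long rows with city=WM7, month=Feb: 68.6 + 67.2 + 99.4 = 235.2.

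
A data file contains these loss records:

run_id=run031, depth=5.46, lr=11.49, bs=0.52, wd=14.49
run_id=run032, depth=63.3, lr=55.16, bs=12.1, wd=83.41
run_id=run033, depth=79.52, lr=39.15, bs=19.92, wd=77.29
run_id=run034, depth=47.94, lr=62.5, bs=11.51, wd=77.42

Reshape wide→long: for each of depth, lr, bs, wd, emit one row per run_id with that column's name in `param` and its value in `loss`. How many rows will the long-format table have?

4 run_id values × 4 melted columns = 16 rows.

16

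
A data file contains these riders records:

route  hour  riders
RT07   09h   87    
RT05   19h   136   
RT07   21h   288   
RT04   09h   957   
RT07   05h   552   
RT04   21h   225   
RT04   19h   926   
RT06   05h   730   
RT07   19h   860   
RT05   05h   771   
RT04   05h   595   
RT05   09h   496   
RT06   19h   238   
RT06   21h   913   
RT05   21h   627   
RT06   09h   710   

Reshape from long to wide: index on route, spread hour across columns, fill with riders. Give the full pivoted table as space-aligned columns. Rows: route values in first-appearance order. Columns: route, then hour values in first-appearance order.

Columns: route plus the 4 distinct hour values (09h, 19h, 21h, 05h).
For example, row RT07 column 09h takes riders=87 from the long row (RT07, 09h).

route  09h  19h  21h  05h
RT07   87   860  288  552
RT05   496  136  627  771
RT04   957  926  225  595
RT06   710  238  913  730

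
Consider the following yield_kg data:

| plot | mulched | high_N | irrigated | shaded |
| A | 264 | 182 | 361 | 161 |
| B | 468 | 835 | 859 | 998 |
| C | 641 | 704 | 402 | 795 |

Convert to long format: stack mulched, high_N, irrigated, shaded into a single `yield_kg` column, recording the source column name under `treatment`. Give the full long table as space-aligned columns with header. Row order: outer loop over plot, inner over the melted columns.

Each (plot, column) pair becomes one row: 3 × 4 = 12 rows.
For example, (A, mulched) → yield_kg=264.

plot  treatment  yield_kg
A     mulched    264     
A     high_N     182     
A     irrigated  361     
A     shaded     161     
B     mulched    468     
B     high_N     835     
B     irrigated  859     
B     shaded     998     
C     mulched    641     
C     high_N     704     
C     irrigated  402     
C     shaded     795     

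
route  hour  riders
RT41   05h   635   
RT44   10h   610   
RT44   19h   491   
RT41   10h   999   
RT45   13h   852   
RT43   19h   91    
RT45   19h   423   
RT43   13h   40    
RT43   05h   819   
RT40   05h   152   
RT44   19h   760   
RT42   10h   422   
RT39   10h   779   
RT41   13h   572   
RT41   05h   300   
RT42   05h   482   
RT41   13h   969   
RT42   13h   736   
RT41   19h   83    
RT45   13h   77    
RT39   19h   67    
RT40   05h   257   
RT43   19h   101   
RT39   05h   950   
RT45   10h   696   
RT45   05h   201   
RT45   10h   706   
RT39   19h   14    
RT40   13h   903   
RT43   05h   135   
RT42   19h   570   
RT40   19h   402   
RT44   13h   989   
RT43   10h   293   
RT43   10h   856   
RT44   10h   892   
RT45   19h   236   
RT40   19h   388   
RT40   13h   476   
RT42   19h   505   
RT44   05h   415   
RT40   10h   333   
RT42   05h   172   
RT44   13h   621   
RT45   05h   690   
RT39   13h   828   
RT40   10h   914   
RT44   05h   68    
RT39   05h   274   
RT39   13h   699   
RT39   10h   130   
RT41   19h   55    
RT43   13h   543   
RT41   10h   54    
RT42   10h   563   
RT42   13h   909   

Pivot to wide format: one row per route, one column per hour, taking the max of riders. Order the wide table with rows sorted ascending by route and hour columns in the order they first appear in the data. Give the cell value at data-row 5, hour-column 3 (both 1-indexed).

With rows sorted ascending by route, row 5 is route=RT43. hour columns in first-appearance order: 05h, 10h, 19h, 13h; column 3 is 19h.
Long rows with route=RT43, hour=19h: max(91, 101) = 101.

101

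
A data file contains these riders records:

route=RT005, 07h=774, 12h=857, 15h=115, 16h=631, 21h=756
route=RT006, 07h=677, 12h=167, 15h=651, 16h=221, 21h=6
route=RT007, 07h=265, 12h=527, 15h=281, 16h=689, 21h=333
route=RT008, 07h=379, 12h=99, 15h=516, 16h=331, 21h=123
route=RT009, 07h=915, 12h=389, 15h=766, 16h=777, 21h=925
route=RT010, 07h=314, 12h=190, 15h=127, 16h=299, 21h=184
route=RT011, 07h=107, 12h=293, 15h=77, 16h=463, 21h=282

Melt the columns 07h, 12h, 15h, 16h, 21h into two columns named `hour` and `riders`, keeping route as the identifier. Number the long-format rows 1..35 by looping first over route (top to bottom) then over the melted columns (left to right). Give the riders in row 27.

190

35 rows total (7 × 5). Row 27: index ⌊(27-1)/5⌋ = 5 into route → RT010; (27-1) mod 5 = 1 into the melted columns → 12h.
So row 27 is (RT010, 12h, 190); riders = 190.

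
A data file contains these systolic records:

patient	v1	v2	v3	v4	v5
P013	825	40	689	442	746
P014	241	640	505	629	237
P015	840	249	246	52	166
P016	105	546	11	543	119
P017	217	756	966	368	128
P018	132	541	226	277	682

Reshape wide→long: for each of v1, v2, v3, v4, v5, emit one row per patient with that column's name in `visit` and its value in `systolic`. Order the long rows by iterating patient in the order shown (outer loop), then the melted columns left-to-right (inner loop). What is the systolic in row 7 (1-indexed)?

30 rows total (6 × 5). Row 7: index ⌊(7-1)/5⌋ = 1 into patient → P014; (7-1) mod 5 = 1 into the melted columns → v2.
So row 7 is (P014, v2, 640); systolic = 640.

640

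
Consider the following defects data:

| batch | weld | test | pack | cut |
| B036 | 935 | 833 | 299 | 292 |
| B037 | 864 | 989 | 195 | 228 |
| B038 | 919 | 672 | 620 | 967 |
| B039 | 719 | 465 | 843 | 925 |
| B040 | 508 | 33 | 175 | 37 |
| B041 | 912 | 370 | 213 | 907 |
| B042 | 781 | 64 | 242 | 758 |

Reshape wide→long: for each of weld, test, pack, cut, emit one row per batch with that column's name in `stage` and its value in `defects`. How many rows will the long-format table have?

7 batch values × 4 melted columns = 28 rows.

28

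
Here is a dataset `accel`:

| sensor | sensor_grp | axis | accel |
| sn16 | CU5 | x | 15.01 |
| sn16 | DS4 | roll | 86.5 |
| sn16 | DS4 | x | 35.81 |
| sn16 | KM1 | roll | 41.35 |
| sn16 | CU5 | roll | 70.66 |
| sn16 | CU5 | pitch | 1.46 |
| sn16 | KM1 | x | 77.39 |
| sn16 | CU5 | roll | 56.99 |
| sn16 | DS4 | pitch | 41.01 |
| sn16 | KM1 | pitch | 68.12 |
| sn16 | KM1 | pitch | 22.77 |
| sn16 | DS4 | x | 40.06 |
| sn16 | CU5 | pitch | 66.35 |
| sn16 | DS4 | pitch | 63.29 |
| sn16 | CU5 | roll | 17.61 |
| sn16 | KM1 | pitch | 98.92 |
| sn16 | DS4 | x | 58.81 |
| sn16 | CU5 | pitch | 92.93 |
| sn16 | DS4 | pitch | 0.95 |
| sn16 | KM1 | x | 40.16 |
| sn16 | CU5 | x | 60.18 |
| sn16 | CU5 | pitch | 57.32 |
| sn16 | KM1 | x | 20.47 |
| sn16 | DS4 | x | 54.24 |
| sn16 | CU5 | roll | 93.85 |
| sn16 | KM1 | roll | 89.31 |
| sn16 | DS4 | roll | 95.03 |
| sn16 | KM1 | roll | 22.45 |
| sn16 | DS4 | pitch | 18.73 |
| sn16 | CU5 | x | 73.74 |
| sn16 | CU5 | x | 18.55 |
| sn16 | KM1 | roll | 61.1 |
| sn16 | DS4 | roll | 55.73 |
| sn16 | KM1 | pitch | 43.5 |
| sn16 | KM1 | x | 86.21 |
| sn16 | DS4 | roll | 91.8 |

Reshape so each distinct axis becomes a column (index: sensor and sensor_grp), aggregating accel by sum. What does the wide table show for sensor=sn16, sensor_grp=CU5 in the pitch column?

218.06

Rows with sensor=sn16, sensor_grp=CU5 and axis=pitch: accel values are 1.46, 66.35, 92.93, 57.32.
1.46 + 66.35 + 92.93 + 57.32 = 218.06.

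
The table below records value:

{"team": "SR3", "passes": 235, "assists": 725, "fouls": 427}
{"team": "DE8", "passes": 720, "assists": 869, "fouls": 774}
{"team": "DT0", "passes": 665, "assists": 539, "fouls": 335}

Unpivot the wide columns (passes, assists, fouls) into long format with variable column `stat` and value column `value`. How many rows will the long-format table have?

9

3 team values × 3 melted columns = 9 rows.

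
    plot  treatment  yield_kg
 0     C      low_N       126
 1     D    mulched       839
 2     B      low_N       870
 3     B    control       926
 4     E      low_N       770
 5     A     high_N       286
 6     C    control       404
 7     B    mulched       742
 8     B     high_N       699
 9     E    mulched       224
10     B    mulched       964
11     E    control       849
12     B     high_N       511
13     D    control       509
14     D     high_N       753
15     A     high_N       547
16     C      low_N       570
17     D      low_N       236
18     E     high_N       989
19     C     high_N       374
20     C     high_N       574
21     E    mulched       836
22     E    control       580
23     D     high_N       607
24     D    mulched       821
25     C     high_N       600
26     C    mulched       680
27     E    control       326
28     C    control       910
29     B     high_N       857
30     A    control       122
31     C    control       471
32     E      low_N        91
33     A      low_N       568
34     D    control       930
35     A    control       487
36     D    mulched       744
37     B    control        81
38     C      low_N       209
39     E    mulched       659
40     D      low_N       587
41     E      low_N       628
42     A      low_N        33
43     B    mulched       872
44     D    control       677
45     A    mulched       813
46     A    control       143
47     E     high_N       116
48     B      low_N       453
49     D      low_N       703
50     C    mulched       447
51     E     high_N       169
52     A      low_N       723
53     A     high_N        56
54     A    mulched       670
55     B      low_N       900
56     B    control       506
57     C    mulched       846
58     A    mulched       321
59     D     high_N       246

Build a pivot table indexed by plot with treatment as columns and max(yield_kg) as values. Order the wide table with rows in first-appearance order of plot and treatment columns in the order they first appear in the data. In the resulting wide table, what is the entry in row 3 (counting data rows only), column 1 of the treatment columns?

900

With rows in first-appearance order of plot, row 3 is plot=B. treatment columns in first-appearance order: low_N, mulched, control, high_N; column 1 is low_N.
Long rows with plot=B, treatment=low_N: max(870, 453, 900) = 900.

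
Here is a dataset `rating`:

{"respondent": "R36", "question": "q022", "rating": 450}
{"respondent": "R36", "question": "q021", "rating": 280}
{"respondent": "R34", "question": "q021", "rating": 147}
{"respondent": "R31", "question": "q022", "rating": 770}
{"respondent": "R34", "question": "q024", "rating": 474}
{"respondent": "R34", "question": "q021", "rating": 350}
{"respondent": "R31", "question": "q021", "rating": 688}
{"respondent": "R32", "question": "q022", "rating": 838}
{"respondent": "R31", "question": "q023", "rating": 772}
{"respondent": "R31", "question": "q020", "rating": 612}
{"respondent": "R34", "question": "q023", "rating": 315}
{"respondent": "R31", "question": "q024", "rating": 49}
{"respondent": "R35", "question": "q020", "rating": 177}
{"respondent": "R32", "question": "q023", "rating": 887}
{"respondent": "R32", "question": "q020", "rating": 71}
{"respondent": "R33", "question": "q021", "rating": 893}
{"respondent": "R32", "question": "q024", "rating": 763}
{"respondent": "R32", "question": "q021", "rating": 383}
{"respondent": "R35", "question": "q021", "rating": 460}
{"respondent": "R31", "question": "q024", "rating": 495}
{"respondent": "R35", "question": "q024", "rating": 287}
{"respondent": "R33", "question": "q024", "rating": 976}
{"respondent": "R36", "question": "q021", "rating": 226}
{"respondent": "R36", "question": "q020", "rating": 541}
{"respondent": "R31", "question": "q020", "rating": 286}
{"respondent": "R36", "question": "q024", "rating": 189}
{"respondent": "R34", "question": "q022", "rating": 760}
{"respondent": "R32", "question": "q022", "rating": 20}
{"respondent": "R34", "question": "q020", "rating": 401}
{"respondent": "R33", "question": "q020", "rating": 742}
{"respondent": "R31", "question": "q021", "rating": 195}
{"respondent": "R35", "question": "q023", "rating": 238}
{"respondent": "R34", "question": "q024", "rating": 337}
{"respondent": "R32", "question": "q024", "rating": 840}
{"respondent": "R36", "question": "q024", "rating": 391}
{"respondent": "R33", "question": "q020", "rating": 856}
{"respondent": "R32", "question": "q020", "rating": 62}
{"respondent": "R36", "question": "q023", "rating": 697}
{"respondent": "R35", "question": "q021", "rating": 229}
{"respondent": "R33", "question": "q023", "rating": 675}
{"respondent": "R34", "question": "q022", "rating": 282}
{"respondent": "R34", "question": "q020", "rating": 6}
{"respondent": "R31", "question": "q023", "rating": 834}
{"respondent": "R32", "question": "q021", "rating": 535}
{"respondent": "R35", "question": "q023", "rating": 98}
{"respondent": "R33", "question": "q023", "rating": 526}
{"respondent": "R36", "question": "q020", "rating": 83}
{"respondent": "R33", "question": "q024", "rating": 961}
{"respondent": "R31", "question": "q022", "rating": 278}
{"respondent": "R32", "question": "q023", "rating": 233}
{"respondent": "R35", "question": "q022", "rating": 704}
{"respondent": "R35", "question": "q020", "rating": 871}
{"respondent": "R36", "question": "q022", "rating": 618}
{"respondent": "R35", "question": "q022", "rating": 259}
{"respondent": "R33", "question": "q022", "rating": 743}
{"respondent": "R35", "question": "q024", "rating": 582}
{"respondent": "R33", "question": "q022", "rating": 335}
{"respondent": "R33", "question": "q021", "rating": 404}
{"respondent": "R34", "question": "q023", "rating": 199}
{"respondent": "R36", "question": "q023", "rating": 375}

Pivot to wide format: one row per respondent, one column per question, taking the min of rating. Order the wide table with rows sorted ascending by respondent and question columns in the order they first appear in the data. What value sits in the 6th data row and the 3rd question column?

189

With rows sorted ascending by respondent, row 6 is respondent=R36. question columns in first-appearance order: q022, q021, q024, q023, q020; column 3 is q024.
Long rows with respondent=R36, question=q024: min(189, 391) = 189.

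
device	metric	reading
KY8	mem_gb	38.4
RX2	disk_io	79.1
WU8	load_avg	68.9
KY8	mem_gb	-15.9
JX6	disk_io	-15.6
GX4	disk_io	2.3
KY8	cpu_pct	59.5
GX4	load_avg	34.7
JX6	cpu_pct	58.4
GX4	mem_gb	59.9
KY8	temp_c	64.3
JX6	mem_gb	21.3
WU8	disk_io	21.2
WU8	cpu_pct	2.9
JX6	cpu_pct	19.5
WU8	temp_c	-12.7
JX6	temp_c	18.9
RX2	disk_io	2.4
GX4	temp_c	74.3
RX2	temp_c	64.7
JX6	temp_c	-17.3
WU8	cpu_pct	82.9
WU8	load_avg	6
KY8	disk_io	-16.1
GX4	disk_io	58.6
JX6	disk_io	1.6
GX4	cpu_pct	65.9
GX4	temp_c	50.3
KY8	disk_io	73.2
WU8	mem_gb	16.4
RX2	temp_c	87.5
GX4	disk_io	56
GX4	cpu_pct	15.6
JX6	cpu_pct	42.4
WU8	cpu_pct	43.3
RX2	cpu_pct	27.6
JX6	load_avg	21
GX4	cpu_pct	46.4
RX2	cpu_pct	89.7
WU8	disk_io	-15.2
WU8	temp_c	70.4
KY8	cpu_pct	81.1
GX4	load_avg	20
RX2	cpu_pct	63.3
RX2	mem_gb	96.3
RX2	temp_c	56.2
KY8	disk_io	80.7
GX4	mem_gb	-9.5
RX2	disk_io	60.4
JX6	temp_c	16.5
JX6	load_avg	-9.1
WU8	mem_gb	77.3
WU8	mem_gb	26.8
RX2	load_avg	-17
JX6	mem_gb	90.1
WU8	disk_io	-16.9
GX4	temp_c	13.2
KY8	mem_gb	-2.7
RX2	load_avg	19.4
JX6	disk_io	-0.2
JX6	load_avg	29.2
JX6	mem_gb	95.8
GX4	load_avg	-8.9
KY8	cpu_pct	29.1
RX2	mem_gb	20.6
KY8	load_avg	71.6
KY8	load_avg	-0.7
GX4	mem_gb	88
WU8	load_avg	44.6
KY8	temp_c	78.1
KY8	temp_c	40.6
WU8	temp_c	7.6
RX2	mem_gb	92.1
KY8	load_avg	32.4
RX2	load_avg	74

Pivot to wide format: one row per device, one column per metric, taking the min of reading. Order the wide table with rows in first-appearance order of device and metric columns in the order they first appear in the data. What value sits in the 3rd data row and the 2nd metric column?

With rows in first-appearance order of device, row 3 is device=WU8. metric columns in first-appearance order: mem_gb, disk_io, load_avg, cpu_pct, temp_c; column 2 is disk_io.
Long rows with device=WU8, metric=disk_io: min(21.2, -15.2, -16.9) = -16.9.

-16.9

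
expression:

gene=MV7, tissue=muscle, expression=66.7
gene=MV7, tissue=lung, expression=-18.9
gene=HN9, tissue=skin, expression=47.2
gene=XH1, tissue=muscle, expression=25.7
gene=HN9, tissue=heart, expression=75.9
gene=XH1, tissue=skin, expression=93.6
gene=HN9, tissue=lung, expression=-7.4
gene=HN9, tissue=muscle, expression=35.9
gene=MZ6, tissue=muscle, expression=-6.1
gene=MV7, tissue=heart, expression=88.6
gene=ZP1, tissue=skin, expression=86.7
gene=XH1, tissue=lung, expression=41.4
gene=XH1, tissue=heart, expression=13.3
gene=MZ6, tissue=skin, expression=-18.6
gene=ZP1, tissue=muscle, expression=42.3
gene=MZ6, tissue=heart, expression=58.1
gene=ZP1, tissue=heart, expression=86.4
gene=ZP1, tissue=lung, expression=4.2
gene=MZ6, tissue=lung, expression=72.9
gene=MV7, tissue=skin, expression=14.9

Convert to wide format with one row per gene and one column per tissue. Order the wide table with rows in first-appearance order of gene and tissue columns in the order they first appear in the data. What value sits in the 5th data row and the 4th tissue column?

With rows in first-appearance order of gene, row 5 is gene=ZP1. tissue columns in first-appearance order: muscle, lung, skin, heart; column 4 is heart.
Long rows with gene=ZP1, tissue=heart: expression = 86.4.

86.4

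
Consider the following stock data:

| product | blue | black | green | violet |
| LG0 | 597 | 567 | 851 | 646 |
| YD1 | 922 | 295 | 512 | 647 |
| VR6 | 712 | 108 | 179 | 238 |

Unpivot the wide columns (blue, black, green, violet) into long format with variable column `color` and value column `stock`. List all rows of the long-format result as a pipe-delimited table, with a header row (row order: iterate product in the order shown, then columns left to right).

| product | color | stock |
| LG0 | blue | 597 |
| LG0 | black | 567 |
| LG0 | green | 851 |
| LG0 | violet | 646 |
| YD1 | blue | 922 |
| YD1 | black | 295 |
| YD1 | green | 512 |
| YD1 | violet | 647 |
| VR6 | blue | 712 |
| VR6 | black | 108 |
| VR6 | green | 179 |
| VR6 | violet | 238 |

Each (product, column) pair becomes one row: 3 × 4 = 12 rows.
For example, (LG0, blue) → stock=597.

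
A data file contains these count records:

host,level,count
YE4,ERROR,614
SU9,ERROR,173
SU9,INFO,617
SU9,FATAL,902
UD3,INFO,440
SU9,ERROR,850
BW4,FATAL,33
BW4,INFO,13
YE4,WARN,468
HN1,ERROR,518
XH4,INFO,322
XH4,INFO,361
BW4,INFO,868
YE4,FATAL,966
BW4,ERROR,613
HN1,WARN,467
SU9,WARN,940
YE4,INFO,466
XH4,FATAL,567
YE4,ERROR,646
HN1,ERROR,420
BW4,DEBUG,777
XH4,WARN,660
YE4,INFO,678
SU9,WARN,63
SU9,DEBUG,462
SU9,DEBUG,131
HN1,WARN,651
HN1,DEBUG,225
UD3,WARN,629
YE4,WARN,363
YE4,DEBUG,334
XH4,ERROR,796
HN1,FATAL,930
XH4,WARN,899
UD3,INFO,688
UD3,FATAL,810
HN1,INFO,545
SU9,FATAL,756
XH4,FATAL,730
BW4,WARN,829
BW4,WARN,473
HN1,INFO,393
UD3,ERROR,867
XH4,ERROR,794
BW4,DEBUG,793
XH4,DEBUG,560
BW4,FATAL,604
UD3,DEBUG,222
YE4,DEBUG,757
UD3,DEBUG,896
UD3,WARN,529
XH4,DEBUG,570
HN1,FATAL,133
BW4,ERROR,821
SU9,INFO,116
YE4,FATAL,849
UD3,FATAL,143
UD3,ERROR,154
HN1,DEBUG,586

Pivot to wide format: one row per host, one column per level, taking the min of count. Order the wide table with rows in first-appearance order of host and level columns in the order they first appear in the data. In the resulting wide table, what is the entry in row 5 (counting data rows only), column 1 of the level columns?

With rows in first-appearance order of host, row 5 is host=HN1. level columns in first-appearance order: ERROR, INFO, FATAL, WARN, DEBUG; column 1 is ERROR.
Long rows with host=HN1, level=ERROR: min(518, 420) = 420.

420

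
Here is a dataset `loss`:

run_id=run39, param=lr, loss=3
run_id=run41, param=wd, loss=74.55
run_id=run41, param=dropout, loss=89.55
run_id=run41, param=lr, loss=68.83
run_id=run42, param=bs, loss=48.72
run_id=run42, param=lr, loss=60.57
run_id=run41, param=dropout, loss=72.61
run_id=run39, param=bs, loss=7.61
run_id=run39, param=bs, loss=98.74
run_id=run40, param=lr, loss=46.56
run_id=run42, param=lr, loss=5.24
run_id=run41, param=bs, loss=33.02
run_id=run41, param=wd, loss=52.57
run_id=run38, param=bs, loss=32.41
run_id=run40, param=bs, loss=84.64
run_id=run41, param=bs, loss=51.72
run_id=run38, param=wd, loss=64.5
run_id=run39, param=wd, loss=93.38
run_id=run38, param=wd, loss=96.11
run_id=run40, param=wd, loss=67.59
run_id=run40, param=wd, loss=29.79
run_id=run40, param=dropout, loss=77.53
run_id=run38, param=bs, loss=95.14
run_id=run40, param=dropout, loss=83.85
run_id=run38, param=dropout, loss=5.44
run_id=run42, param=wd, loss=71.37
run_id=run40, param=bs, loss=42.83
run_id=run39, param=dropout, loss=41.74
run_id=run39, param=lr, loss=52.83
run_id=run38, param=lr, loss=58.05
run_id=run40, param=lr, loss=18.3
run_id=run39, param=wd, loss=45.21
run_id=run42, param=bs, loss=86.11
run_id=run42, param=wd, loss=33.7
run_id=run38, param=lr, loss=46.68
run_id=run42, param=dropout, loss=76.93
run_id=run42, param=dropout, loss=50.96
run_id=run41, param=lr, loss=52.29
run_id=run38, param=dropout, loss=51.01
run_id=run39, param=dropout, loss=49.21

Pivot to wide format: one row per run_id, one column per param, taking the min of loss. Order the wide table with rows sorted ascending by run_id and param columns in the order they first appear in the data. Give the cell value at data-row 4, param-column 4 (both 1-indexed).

With rows sorted ascending by run_id, row 4 is run_id=run41. param columns in first-appearance order: lr, wd, dropout, bs; column 4 is bs.
Long rows with run_id=run41, param=bs: min(33.02, 51.72) = 33.02.

33.02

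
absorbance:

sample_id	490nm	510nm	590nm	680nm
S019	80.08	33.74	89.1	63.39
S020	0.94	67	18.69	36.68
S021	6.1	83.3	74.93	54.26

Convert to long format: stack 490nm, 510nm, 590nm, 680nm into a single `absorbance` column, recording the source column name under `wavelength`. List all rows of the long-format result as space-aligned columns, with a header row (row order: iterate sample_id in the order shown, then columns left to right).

sample_id  wavelength  absorbance
S019       490nm       80.08     
S019       510nm       33.74     
S019       590nm       89.1      
S019       680nm       63.39     
S020       490nm       0.94      
S020       510nm       67        
S020       590nm       18.69     
S020       680nm       36.68     
S021       490nm       6.1       
S021       510nm       83.3      
S021       590nm       74.93     
S021       680nm       54.26     

Each (sample_id, column) pair becomes one row: 3 × 4 = 12 rows.
For example, (S019, 490nm) → absorbance=80.08.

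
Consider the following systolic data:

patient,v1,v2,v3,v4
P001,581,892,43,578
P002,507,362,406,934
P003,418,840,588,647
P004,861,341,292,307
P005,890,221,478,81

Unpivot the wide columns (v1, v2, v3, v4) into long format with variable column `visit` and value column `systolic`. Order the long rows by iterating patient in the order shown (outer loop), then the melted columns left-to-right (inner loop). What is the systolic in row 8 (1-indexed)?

934

20 rows total (5 × 4). Row 8: index ⌊(8-1)/4⌋ = 1 into patient → P002; (8-1) mod 4 = 3 into the melted columns → v4.
So row 8 is (P002, v4, 934); systolic = 934.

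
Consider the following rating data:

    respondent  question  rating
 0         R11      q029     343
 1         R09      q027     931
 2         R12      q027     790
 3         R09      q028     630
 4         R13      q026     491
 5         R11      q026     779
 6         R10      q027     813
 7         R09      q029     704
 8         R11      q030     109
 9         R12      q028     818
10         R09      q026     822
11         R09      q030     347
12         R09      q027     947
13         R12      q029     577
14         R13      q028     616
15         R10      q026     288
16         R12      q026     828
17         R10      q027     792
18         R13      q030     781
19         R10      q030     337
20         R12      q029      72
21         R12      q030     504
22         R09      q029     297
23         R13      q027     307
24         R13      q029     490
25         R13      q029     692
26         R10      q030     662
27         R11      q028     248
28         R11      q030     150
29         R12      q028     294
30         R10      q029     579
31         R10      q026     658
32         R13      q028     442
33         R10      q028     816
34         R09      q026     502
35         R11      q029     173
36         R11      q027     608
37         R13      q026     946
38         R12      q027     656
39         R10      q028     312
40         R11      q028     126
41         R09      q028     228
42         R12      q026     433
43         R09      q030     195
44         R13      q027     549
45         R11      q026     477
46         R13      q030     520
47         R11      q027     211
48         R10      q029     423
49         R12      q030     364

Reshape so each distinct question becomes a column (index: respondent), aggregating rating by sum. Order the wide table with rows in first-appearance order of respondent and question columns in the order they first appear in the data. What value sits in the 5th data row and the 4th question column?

946

With rows in first-appearance order of respondent, row 5 is respondent=R10. question columns in first-appearance order: q029, q027, q028, q026, q030; column 4 is q026.
Long rows with respondent=R10, question=q026: 288 + 658 = 946.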